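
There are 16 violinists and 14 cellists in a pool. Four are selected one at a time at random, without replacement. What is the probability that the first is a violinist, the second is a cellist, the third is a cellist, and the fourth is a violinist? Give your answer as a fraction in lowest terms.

52/783

Multiply the conditional probabilities at each draw: 16/30 · 14/29 · 13/28 · 15/27 = 43680/657720 = 52/783.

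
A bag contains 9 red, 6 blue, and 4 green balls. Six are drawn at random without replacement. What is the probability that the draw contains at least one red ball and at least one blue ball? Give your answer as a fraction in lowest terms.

There are C(19,6) = 27132 possible draws.
By inclusion-exclusion on the complements, draws missing all red or all blue: C(10,6) + C(13,6) − C(4,6) = 210 + 1716 − 0 = 1926.
So draws with at least one of each: 27132 − 1926 = 25206, probability 25206/27132 = 4201/4522.

4201/4522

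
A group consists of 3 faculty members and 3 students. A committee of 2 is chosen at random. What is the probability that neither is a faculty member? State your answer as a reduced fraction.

1/5

There are C(6,2) = 15 possible selections.
Selections with no faculty members (all students): C(3,2) = 3.
Probability = 3/15 = 1/5.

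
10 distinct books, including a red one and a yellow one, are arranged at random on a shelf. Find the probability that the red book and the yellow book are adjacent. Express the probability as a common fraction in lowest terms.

There are 10! = 3628800 arrangements.
Treat the red book and the yellow book as a block: 9! arrangements of the blocks × 2 orders within the block = 2·362880 = 725760.
Probability = 725760/3628800 = 1/5.

1/5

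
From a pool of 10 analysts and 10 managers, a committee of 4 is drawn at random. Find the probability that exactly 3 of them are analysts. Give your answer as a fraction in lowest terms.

There are C(20,4) = 4845 ways to choose 4 from 20.
Selections with exactly 3 analysts: choose 3 of the 10 analysts and 1 of the 10 managers, C(10,3)·C(10,1) = 120·10 = 1200.
Probability = 1200/4845 = 80/323.

80/323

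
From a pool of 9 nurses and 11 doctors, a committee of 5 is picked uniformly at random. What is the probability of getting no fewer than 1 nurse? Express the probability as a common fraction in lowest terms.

Total selections: C(20,5) = 15504.
The complement is all 5 are doctors: C(11,5) = 462.
Probability = 1 − 462/15504 = 15042/15504 = 2507/2584.

2507/2584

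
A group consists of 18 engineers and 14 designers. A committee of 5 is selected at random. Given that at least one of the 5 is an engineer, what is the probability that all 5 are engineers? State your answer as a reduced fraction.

204/4747

Work in counts. Selections with at least one engineer: C(32,5) − C(14,5) = 201376 − 2002 = 199374.
Of those, selections where all 5 are engineers: C(18,5) = 8568.
Conditional probability = 8568/199374 = 204/4747.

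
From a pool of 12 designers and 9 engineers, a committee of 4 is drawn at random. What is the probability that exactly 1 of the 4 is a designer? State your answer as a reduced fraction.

Total number of selections: C(21,4) = 5985.
Selections with exactly 1 designer: choose 1 of the 12 designers and 3 of the 9 engineers, C(12,1)·C(9,3) = 12·84 = 1008.
Probability = 1008/5985 = 16/95.

16/95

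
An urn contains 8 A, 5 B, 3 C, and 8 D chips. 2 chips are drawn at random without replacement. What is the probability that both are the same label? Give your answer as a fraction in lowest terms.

There are C(24,2) = 276 ways to draw 2 chips.
All same label: C(8,2) + C(5,2) + C(3,2) + C(8,2) = 28 + 10 + 3 + 28 = 69.
Probability = 69/276 = 1/4.

1/4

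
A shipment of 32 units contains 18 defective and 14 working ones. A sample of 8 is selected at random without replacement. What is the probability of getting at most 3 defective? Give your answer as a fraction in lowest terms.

5533/26970

There are C(32,8) = 10518300 ways to choose the 8.
Favorable selections (at most 3 defective): C(18,0)·C(14,8) + C(18,1)·C(14,7) + C(18,2)·C(14,6) + C(18,3)·C(14,5) = 3003 + 61776 + 459459 + 1633632 = 2157870.
Probability = 2157870/10518300 = 5533/26970.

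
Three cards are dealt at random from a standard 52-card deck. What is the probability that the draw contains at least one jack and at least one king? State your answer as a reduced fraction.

188/5525

There are C(52,3) = 22100 possible draws.
By inclusion-exclusion on the complements, draws missing all jacks or all kings: C(48,3) + C(48,3) − C(44,3) = 17296 + 17296 − 13244 = 21348.
So draws with at least one of each: 22100 − 21348 = 752, probability 752/22100 = 188/5525.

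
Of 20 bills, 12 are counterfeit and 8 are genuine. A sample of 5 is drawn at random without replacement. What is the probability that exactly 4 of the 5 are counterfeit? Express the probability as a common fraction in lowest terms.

165/646

There are C(20,5) = 15504 ways to choose 5 from 20.
Selections with exactly 4 counterfeit: choose 4 of the 12 counterfeit and 1 of the 8 genuine, C(12,4)·C(8,1) = 495·8 = 3960.
Probability = 3960/15504 = 165/646.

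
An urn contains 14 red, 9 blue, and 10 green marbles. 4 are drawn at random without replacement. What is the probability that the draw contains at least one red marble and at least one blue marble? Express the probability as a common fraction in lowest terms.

There are C(33,4) = 40920 possible draws.
By inclusion-exclusion on the complements, draws missing all red or all blue: C(19,4) + C(24,4) − C(10,4) = 3876 + 10626 − 210 = 14292.
So draws with at least one of each: 40920 − 14292 = 26628, probability 26628/40920 = 2219/3410.

2219/3410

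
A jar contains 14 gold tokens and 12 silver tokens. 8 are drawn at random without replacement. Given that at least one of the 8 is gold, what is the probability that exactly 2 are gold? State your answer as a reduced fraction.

1911/35495

Work in counts. Selections with at least one gold: C(26,8) − C(12,8) = 1562275 − 495 = 1561780.
Of those, selections where exactly 2 are gold: C(14,2)·C(12,6) = 91·924 = 84084.
Conditional probability = 84084/1561780 = 1911/35495.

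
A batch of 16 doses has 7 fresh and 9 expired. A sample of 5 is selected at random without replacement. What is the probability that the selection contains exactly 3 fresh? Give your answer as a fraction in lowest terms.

Total number of selections: C(16,5) = 4368.
Selections with exactly 3 fresh: choose 3 of the 7 fresh and 2 of the 9 expired, C(7,3)·C(9,2) = 35·36 = 1260.
Probability = 1260/4368 = 15/52.

15/52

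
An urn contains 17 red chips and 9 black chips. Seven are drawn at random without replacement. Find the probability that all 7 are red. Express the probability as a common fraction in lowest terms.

17/575

There are C(26,7) = 657800 possible selections.
Selections with all red: C(17,7) = 19448.
Probability = 19448/657800 = 17/575.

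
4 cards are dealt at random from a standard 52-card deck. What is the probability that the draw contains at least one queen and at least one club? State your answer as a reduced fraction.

There are C(52,4) = 270725 possible draws.
By inclusion-exclusion on the complements, draws missing all queens or all clubs: C(48,4) + C(39,4) − C(36,4) = 194580 + 82251 − 58905 = 217926.
So draws with at least one of each: 270725 − 217926 = 52799, probability 52799/270725.

52799/270725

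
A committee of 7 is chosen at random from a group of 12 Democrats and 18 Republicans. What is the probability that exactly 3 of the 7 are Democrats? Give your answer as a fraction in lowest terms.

There are C(30,7) = 2035800 ways to choose 7 from 30.
Selections with exactly 3 Democrats: choose 3 of the 12 Democrats and 4 of the 18 Republicans, C(12,3)·C(18,4) = 220·3060 = 673200.
Probability = 673200/2035800 = 374/1131.

374/1131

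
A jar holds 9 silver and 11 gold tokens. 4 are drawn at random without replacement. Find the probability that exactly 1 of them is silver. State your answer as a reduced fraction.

99/323

There are C(20,4) = 4845 ways to choose 4 from 20.
Selections with exactly 1 silver: choose 1 of the 9 silver and 3 of the 11 gold, C(9,1)·C(11,3) = 9·165 = 1485.
Probability = 1485/4845 = 99/323.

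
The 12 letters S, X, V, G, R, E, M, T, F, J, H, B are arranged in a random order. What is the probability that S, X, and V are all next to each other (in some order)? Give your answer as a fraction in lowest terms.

There are 12! = 479001600 arrangements.
Treat the three as one block: 10! placements × 3! orders within the block = 3628800·6 = 21772800.
Probability = 21772800/479001600 = 1/22.

1/22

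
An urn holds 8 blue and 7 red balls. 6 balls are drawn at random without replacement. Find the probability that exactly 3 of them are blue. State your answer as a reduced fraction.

56/143

There are C(15,6) = 5005 ways to choose 6 from 15.
Selections with exactly 3 blue: choose 3 of the 8 blue and 3 of the 7 red, C(8,3)·C(7,3) = 56·35 = 1960.
Probability = 1960/5005 = 56/143.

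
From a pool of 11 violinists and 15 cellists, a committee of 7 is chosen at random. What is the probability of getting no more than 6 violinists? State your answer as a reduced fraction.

There are C(26,7) = 657800 ways to choose the 7.
Favorable selections (no more than 6 violinists): C(11,0)·C(15,7) + C(11,1)·C(15,6) + C(11,2)·C(15,5) + C(11,3)·C(15,4) + C(11,4)·C(15,3) + C(11,5)·C(15,2) + C(11,6)·C(15,1) = 6435 + 55055 + 165165 + 225225 + 150150 + 48510 + 6930 = 657470.
Probability = 657470/657800 = 5977/5980.

5977/5980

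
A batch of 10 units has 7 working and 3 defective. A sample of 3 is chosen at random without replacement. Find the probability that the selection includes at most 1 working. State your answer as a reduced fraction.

Total selections: C(10,3) = 120.
Favorable selections (at most 1 working): C(7,0)·C(3,3) + C(7,1)·C(3,2) = 1 + 21 = 22.
Probability = 22/120 = 11/60.

11/60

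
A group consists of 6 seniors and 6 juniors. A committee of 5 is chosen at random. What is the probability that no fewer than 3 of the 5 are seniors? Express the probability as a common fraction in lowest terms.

There are C(12,5) = 792 ways to choose the 5.
Favorable selections (no fewer than 3 seniors): C(6,3)·C(6,2) + C(6,4)·C(6,1) + C(6,5)·C(6,0) = 300 + 90 + 6 = 396.
Probability = 396/792 = 1/2.

1/2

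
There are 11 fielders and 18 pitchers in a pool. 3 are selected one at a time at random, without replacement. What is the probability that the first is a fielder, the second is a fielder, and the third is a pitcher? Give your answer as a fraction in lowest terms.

Multiply the conditional probabilities at each draw: 11/29 · 10/28 · 18/27 = 1980/21924 = 55/609.

55/609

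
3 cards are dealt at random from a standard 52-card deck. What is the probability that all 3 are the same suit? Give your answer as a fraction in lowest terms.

22/425

There are C(52,3) = 22100 possible 3-card hands.
Hands of one suit: 4 suits × C(13,3) = 4·286 = 1144.
Probability = 1144/22100 = 22/425.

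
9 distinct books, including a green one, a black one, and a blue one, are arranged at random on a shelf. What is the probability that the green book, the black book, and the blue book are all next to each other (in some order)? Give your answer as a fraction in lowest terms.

1/12

There are 9! = 362880 arrangements.
Treat the three as one block: 7! placements × 3! orders within the block = 5040·6 = 30240.
Probability = 30240/362880 = 1/12.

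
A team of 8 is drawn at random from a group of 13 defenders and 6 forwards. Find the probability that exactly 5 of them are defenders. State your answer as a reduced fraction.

The sample space is all 8-subsets of the 19: C(19,8) = 75582.
Selections with exactly 5 defenders: choose 5 of the 13 defenders and 3 of the 6 forwards, C(13,5)·C(6,3) = 1287·20 = 25740.
Probability = 25740/75582 = 110/323.

110/323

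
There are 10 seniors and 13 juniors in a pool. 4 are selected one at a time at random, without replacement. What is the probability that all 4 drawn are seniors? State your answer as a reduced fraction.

6/253

Multiply the conditional probabilities at each draw: 10/23 · 9/22 · 8/21 · 7/20 = 5040/212520 = 6/253.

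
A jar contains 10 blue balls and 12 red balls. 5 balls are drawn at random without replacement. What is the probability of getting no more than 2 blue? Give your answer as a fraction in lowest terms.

79/133

There are C(22,5) = 26334 ways to choose the 5.
Favorable selections (no more than 2 blue): C(10,0)·C(12,5) + C(10,1)·C(12,4) + C(10,2)·C(12,3) = 792 + 4950 + 9900 = 15642.
Probability = 15642/26334 = 79/133.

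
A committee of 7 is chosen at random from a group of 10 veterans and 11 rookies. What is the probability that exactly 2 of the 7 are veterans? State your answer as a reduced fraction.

231/1292

There are C(21,7) = 116280 ways to choose 7 from 21.
Selections with exactly 2 veterans: choose 2 of the 10 veterans and 5 of the 11 rookies, C(10,2)·C(11,5) = 45·462 = 20790.
Probability = 20790/116280 = 231/1292.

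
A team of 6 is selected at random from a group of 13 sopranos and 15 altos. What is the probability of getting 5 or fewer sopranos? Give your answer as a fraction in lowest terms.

There are C(28,6) = 376740 ways to choose the 6.
The complement is exactly 6 sopranos: C(13,6)·C(15,0) = 1716.
Probability = 1 − 1716/376740 = 375024/376740 = 2404/2415.

2404/2415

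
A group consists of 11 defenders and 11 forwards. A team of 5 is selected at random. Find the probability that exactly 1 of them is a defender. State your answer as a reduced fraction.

55/399

The sample space is all 5-subsets of the 22: C(22,5) = 26334.
Selections with exactly 1 defender: choose 1 of the 11 defenders and 4 of the 11 forwards, C(11,1)·C(11,4) = 11·330 = 3630.
Probability = 3630/26334 = 55/399.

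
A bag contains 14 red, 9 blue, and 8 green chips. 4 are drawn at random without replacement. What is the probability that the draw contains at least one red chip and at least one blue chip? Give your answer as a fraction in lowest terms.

624/899

There are C(31,4) = 31465 possible draws.
By inclusion-exclusion on the complements, draws missing all red or all blue: C(17,4) + C(22,4) − C(8,4) = 2380 + 7315 − 70 = 9625.
So draws with at least one of each: 31465 − 9625 = 21840, probability 21840/31465 = 624/899.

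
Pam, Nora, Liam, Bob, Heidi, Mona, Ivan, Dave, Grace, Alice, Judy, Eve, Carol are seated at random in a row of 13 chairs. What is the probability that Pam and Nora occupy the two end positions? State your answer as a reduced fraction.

There are 13! = 6227020800 arrangements.
Place Pam and Nora at the ends in 2 ways, arrange the remaining 11 in 11! = 39916800 ways: 2·39916800 = 79833600.
Probability = 79833600/6227020800 = 1/78.

1/78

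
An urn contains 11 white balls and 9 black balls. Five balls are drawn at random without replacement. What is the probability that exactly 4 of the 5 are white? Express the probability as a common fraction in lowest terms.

495/2584

Total number of selections: C(20,5) = 15504.
Selections with exactly 4 white: choose 4 of the 11 white and 1 of the 9 black, C(11,4)·C(9,1) = 330·9 = 2970.
Probability = 2970/15504 = 495/2584.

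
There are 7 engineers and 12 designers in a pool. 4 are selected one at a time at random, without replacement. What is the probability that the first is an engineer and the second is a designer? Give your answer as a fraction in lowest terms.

14/57

Multiply the conditional probabilities at each draw: 7/19 · 12/18 = 84/342 = 14/57.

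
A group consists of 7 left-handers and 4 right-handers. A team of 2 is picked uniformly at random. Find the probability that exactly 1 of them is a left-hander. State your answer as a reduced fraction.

There are C(11,2) = 55 ways to choose 2 from 11.
Selections with exactly 1 left-hander: choose 1 of the 7 left-handers and 1 of the 4 right-handers, C(7,1)·C(4,1) = 7·4 = 28.
Probability = 28/55.

28/55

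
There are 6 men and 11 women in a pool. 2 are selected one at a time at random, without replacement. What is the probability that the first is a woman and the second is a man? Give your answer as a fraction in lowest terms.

Multiply the conditional probabilities at each draw: 11/17 · 6/16 = 66/272 = 33/136.

33/136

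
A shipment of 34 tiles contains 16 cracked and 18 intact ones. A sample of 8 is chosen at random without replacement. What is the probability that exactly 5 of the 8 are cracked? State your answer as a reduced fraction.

Total number of selections: C(34,8) = 18156204.
Selections with exactly 5 cracked: choose 5 of the 16 cracked and 3 of the 18 intact, C(16,5)·C(18,3) = 4368·816 = 3564288.
Probability = 3564288/18156204 = 5824/29667.

5824/29667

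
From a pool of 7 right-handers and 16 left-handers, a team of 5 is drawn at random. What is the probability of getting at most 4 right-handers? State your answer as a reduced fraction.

4804/4807

There are C(23,5) = 33649 ways to choose the 5.
The complement is exactly 5 right-handers: C(7,5)·C(16,0) = 21.
Probability = 1 − 21/33649 = 33628/33649 = 4804/4807.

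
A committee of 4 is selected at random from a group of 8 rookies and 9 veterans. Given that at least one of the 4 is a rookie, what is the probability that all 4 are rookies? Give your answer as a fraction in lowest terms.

Work in counts. Selections with at least one rookie: C(17,4) − C(9,4) = 2380 − 126 = 2254.
Of those, selections where all 4 are rookies: C(8,4) = 70.
Conditional probability = 70/2254 = 5/161.

5/161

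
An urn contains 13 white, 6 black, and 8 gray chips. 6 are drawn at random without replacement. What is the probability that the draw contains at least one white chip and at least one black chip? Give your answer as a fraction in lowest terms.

18367/22770

There are C(27,6) = 296010 possible draws.
By inclusion-exclusion on the complements, draws missing all white or all black: C(14,6) + C(21,6) − C(8,6) = 3003 + 54264 − 28 = 57239.
So draws with at least one of each: 296010 − 57239 = 238771, probability 238771/296010 = 18367/22770.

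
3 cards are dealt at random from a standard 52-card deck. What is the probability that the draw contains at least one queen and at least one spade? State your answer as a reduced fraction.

There are C(52,3) = 22100 possible draws.
By inclusion-exclusion on the complements, draws missing all queens or all spades: C(48,3) + C(39,3) − C(36,3) = 17296 + 9139 − 7140 = 19295.
So draws with at least one of each: 22100 − 19295 = 2805, probability 2805/22100 = 33/260.

33/260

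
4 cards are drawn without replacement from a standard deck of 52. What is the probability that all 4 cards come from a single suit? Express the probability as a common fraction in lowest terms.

44/4165

There are C(52,4) = 270725 possible 4-card hands.
Hands of one suit: 4 suits × C(13,4) = 4·715 = 2860.
Probability = 2860/270725 = 44/4165.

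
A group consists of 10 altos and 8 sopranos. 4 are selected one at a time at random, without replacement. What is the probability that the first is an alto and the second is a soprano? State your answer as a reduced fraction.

40/153

Multiply the conditional probabilities at each draw: 10/18 · 8/17 = 80/306 = 40/153.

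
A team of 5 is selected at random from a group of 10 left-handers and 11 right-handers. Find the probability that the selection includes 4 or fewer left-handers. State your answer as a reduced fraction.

There are C(21,5) = 20349 ways to choose the 5.
The complement is exactly 5 left-handers: C(10,5)·C(11,0) = 252.
Probability = 1 − 252/20349 = 20097/20349 = 319/323.

319/323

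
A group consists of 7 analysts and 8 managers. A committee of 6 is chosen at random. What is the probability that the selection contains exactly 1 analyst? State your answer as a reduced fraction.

56/715

Total number of selections: C(15,6) = 5005.
Selections with exactly 1 analyst: choose 1 of the 7 analysts and 5 of the 8 managers, C(7,1)·C(8,5) = 7·56 = 392.
Probability = 392/5005 = 56/715.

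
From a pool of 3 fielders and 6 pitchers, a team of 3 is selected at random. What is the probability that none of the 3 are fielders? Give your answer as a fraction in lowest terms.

There are C(9,3) = 84 possible selections.
Selections with no fielders (all pitchers): C(6,3) = 20.
Probability = 20/84 = 5/21.

5/21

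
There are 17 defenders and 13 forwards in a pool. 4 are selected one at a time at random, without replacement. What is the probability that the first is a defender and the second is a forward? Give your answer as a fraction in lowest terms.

221/870

Multiply the conditional probabilities at each draw: 17/30 · 13/29 = 221/870.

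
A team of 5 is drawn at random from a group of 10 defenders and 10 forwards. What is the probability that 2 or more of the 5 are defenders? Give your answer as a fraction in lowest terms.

274/323

Total selections: C(20,5) = 15504.
Count the complement (fewer than 2 defenders): C(10,0)·C(10,5) + C(10,1)·C(10,4) = 252 + 2100 = 2352.
Probability = 1 − 2352/15504 = 13152/15504 = 274/323.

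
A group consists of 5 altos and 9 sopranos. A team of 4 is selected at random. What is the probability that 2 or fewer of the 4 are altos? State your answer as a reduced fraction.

906/1001

There are C(14,4) = 1001 ways to choose the 4.
Favorable selections (2 or fewer altos): C(5,0)·C(9,4) + C(5,1)·C(9,3) + C(5,2)·C(9,2) = 126 + 420 + 360 = 906.
Probability = 906/1001.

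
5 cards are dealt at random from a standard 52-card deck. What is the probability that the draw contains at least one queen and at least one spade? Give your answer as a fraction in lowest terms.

229297/866320

There are C(52,5) = 2598960 possible draws.
By inclusion-exclusion on the complements, draws missing all queens or all spades: C(48,5) + C(39,5) − C(36,5) = 1712304 + 575757 − 376992 = 1911069.
So draws with at least one of each: 2598960 − 1911069 = 687891, probability 687891/2598960 = 229297/866320.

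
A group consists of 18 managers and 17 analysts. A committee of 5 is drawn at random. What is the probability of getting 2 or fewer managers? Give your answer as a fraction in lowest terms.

Total selections: C(35,5) = 324632.
Favorable selections (2 or fewer managers): C(18,0)·C(17,5) + C(18,1)·C(17,4) + C(18,2)·C(17,3) = 6188 + 42840 + 104040 = 153068.
Probability = 153068/324632 = 2251/4774.

2251/4774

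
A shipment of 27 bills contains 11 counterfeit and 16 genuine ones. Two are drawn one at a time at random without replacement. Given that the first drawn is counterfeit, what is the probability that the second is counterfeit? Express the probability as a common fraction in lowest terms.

After removing one counterfeit, 26 remain: 10 counterfeit and 16 genuine.
So the probability the next is counterfeit is 10/26 = 5/13.

5/13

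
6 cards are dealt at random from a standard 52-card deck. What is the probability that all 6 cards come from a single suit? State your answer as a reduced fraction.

66/195755

There are C(52,6) = 20358520 possible 6-card hands.
Hands of one suit: 4 suits × C(13,6) = 4·1716 = 6864.
Probability = 6864/20358520 = 66/195755.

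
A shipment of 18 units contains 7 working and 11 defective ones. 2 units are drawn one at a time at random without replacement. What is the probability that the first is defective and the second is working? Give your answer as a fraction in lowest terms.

77/306

Multiply the conditional probabilities at each draw: 11/18 · 7/17 = 77/306.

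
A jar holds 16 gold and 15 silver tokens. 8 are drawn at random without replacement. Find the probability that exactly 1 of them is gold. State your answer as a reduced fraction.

176/13485

There are C(31,8) = 7888725 ways to choose 8 from 31.
Selections with exactly 1 gold: choose 1 of the 16 gold and 7 of the 15 silver, C(16,1)·C(15,7) = 16·6435 = 102960.
Probability = 102960/7888725 = 176/13485.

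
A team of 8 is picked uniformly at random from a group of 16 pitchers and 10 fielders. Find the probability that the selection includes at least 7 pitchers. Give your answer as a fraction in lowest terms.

Total selections: C(26,8) = 1562275.
Favorable selections (at least 7 pitchers): C(16,7)·C(10,1) + C(16,8)·C(10,0) = 114400 + 12870 = 127270.
Probability = 127270/1562275 = 178/2185.

178/2185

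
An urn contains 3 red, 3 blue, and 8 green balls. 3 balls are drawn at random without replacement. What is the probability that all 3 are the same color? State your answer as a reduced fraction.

There are C(14,3) = 364 ways to draw 3 balls.
All same color: C(3,3) + C(3,3) + C(8,3) = 1 + 1 + 56 = 58.
Probability = 58/364 = 29/182.

29/182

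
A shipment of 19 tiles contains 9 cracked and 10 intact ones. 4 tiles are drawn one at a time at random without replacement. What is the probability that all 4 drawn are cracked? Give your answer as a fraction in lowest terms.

21/646

Multiply the conditional probabilities at each draw: 9/19 · 8/18 · 7/17 · 6/16 = 3024/93024 = 21/646.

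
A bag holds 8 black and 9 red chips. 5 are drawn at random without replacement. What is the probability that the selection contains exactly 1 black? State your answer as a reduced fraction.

36/221

There are C(17,5) = 6188 ways to choose 5 from 17.
Selections with exactly 1 black: choose 1 of the 8 black and 4 of the 9 red, C(8,1)·C(9,4) = 8·126 = 1008.
Probability = 1008/6188 = 36/221.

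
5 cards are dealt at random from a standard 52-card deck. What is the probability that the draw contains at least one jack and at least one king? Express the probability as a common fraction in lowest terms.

There are C(52,5) = 2598960 possible draws.
By inclusion-exclusion on the complements, draws missing all jacks or all kings: C(48,5) + C(48,5) − C(44,5) = 1712304 + 1712304 − 1086008 = 2338600.
So draws with at least one of each: 2598960 − 2338600 = 260360, probability 260360/2598960 = 6509/64974.

6509/64974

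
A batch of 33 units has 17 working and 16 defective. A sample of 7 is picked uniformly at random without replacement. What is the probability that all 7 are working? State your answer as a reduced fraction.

There are C(33,7) = 4272048 possible selections.
Selections with all working: C(17,7) = 19448.
Probability = 19448/4272048 = 221/48546.

221/48546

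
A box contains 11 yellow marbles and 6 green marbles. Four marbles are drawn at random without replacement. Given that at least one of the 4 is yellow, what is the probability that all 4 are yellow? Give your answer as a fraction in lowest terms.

6/43

Work in counts. Selections with at least one yellow: C(17,4) − C(6,4) = 2380 − 15 = 2365.
Of those, selections where all 4 are yellow: C(11,4) = 330.
Conditional probability = 330/2365 = 6/43.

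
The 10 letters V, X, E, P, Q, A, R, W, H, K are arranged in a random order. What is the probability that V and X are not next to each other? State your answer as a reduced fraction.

There are 10! = 3628800 arrangements.
Arrangements with V and X adjacent: 2·9! = 725760.
So not adjacent: 3628800 − 725760 = 2903040, probability 2903040/3628800 = 4/5.

4/5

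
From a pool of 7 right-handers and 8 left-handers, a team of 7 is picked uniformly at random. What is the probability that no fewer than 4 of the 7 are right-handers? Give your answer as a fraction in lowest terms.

Total selections: C(15,7) = 6435.
Favorable selections (no fewer than 4 right-handers): C(7,4)·C(8,3) + C(7,5)·C(8,2) + C(7,6)·C(8,1) + C(7,7)·C(8,0) = 1960 + 588 + 56 + 1 = 2605.
Probability = 2605/6435 = 521/1287.

521/1287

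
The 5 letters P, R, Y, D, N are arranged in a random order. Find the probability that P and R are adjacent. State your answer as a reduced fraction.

There are 5! = 120 arrangements.
Treat P and R as a block: 4! arrangements of the blocks × 2 orders within the block = 2·24 = 48.
Probability = 48/120 = 2/5.

2/5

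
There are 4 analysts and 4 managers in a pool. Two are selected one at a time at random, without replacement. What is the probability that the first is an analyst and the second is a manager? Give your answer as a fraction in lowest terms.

2/7

Multiply the conditional probabilities at each draw: 4/8 · 4/7 = 16/56 = 2/7.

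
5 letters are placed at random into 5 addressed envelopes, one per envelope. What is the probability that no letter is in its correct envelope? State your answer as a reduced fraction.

11/30

There are 5! = 120 assignments.
By inclusion-exclusion, assignments with no fixed points: C(5,0)·5! − C(5,1)·4! + C(5,2)·3! − C(5,3)·2! + C(5,4)·1! − C(5,5)·0! = 44.
Probability = 44/120 = 11/30.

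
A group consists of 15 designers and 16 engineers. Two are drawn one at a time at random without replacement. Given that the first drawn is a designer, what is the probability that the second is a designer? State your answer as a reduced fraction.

After removing one designer, 30 remain: 14 designers and 16 engineers.
So the probability the next is a designer is 14/30 = 7/15.

7/15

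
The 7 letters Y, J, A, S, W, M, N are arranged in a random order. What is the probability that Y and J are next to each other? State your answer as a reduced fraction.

2/7

There are 7! = 5040 arrangements.
Treat Y and J as a block: 6! arrangements of the blocks × 2 orders within the block = 2·720 = 1440.
Probability = 1440/5040 = 2/7.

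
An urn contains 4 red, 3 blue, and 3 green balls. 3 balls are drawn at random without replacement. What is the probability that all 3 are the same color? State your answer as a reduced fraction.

There are C(10,3) = 120 ways to draw 3 balls.
All same color: C(4,3) + C(3,3) + C(3,3) = 4 + 1 + 1 = 6.
Probability = 6/120 = 1/20.

1/20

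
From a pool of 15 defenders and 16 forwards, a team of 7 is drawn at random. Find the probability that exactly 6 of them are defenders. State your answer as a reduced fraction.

1232/40455

Total number of selections: C(31,7) = 2629575.
Selections with exactly 6 defenders: choose 6 of the 15 defenders and 1 of the 16 forwards, C(15,6)·C(16,1) = 5005·16 = 80080.
Probability = 80080/2629575 = 1232/40455.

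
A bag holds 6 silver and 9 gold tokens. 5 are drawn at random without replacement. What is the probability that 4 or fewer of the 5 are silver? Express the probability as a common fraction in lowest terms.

999/1001

There are C(15,5) = 3003 ways to choose the 5.
The complement is exactly 5 silver: C(6,5)·C(9,0) = 6.
Probability = 1 − 6/3003 = 2997/3003 = 999/1001.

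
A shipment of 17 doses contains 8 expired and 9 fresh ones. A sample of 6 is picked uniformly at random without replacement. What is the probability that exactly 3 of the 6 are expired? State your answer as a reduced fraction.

84/221

The sample space is all 6-subsets of the 17: C(17,6) = 12376.
Selections with exactly 3 expired: choose 3 of the 8 expired and 3 of the 9 fresh, C(8,3)·C(9,3) = 56·84 = 4704.
Probability = 4704/12376 = 84/221.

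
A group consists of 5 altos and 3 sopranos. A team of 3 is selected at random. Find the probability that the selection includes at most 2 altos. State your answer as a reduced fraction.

23/28

Total selections: C(8,3) = 56.
The complement is exactly 3 altos: C(5,3)·C(3,0) = 10.
Probability = 1 − 10/56 = 46/56 = 23/28.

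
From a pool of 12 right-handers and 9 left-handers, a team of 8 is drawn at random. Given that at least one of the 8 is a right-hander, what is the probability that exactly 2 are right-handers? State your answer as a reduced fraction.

Work in counts. Selections with at least one right-hander: C(21,8) − C(9,8) = 203490 − 9 = 203481.
Of those, selections where exactly 2 are right-handers: C(12,2)·C(9,6) = 66·84 = 5544.
Conditional probability = 5544/203481 = 616/22609.

616/22609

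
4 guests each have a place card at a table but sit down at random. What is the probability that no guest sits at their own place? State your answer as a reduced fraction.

There are 4! = 24 seatings.
By inclusion-exclusion, seatings with no fixed points: C(4,0)·4! − C(4,1)·3! + C(4,2)·2! − C(4,3)·1! + C(4,4)·0! = 9.
Probability = 9/24 = 3/8.

3/8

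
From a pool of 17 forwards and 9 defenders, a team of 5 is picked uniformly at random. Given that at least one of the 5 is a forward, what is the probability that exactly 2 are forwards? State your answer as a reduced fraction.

336/1931

Work in counts. Selections with at least one forward: C(26,5) − C(9,5) = 65780 − 126 = 65654.
Of those, selections where exactly 2 are forwards: C(17,2)·C(9,3) = 136·84 = 11424.
Conditional probability = 11424/65654 = 336/1931.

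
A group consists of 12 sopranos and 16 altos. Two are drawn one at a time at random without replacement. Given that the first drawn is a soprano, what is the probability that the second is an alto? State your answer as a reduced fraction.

After removing one soprano, 27 remain: 11 sopranos and 16 altos.
So the probability the next is an alto is 16/27.

16/27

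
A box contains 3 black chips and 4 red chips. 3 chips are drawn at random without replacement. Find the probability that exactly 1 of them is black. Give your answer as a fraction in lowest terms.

Total number of selections: C(7,3) = 35.
Selections with exactly 1 black: choose 1 of the 3 black and 2 of the 4 red, C(3,1)·C(4,2) = 3·6 = 18.
Probability = 18/35.

18/35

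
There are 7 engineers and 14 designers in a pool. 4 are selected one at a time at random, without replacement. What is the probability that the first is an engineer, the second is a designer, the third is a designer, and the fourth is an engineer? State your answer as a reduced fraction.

91/1710

Multiply the conditional probabilities at each draw: 7/21 · 14/20 · 13/19 · 6/18 = 7644/143640 = 91/1710.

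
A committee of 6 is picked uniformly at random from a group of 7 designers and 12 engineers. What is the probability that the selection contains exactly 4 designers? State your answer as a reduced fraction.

Total number of selections: C(19,6) = 27132.
Selections with exactly 4 designers: choose 4 of the 7 designers and 2 of the 12 engineers, C(7,4)·C(12,2) = 35·66 = 2310.
Probability = 2310/27132 = 55/646.

55/646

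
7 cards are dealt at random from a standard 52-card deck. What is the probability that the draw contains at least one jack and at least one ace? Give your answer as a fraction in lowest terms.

There are C(52,7) = 133784560 possible draws.
By inclusion-exclusion on the complements, draws missing all jacks or all aces: C(48,7) + C(48,7) − C(44,7) = 73629072 + 73629072 − 38320568 = 108937576.
So draws with at least one of each: 133784560 − 108937576 = 24846984, probability 24846984/133784560 = 3105873/16723070.

3105873/16723070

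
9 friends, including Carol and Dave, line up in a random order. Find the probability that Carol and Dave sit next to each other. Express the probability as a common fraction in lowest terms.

There are 9! = 362880 arrangements.
Treat Carol and Dave as a block: 8! arrangements of the blocks × 2 orders within the block = 2·40320 = 80640.
Probability = 80640/362880 = 2/9.

2/9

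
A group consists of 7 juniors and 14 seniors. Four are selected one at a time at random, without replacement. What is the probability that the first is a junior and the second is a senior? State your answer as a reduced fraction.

Multiply the conditional probabilities at each draw: 7/21 · 14/20 = 98/420 = 7/30.

7/30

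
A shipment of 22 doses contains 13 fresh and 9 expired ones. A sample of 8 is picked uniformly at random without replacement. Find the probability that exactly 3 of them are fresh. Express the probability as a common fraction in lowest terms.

182/1615

The sample space is all 8-subsets of the 22: C(22,8) = 319770.
Selections with exactly 3 fresh: choose 3 of the 13 fresh and 5 of the 9 expired, C(13,3)·C(9,5) = 286·126 = 36036.
Probability = 36036/319770 = 182/1615.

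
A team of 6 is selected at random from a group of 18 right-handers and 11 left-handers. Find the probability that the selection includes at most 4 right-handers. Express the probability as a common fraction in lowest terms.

Total selections: C(29,6) = 475020.
Favorable selections (at most 4 right-handers): C(18,0)·C(11,6) + C(18,1)·C(11,5) + C(18,2)·C(11,4) + C(18,3)·C(11,3) + C(18,4)·C(11,2) = 462 + 8316 + 50490 + 134640 + 168300 = 362208.
Probability = 362208/475020 = 4312/5655.

4312/5655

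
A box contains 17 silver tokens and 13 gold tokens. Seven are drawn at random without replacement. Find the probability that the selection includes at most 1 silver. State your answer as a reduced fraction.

There are C(30,7) = 2035800 ways to choose the 7.
Favorable selections (at most 1 silver): C(17,0)·C(13,7) + C(17,1)·C(13,6) = 1716 + 29172 = 30888.
Probability = 30888/2035800 = 11/725.

11/725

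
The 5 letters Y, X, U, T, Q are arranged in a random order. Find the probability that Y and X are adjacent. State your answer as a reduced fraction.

There are 5! = 120 arrangements.
Treat Y and X as a block: 4! arrangements of the blocks × 2 orders within the block = 2·24 = 48.
Probability = 48/120 = 2/5.

2/5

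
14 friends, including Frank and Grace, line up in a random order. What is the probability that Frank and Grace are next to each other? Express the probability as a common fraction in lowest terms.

There are 14! = 87178291200 arrangements.
Treat Frank and Grace as a block: 13! arrangements of the blocks × 2 orders within the block = 2·6227020800 = 12454041600.
Probability = 12454041600/87178291200 = 1/7.

1/7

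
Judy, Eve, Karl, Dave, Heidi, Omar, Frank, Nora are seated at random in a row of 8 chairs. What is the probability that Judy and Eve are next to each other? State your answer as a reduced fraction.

1/4

There are 8! = 40320 arrangements.
Treat Judy and Eve as a block: 7! arrangements of the blocks × 2 orders within the block = 2·5040 = 10080.
Probability = 10080/40320 = 1/4.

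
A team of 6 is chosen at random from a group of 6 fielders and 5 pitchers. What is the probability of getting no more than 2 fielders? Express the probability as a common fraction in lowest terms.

Total selections: C(11,6) = 462.
Favorable selections (no more than 2 fielders): C(6,1)·C(5,5) + C(6,2)·C(5,4) = 6 + 75 = 81.
Probability = 81/462 = 27/154.

27/154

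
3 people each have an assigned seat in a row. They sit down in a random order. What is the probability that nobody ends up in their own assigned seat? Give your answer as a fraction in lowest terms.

1/3

There are 3! = 6 seatings.
By inclusion-exclusion, seatings with no fixed points: C(3,0)·3! − C(3,1)·2! + C(3,2)·1! − C(3,3)·0! = 2.
Probability = 2/6 = 1/3.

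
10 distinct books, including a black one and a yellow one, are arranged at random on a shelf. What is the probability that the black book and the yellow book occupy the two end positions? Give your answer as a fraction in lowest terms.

There are 10! = 3628800 arrangements.
Place the black book and the yellow book at the ends in 2 ways, arrange the remaining 8 in 8! = 40320 ways: 2·40320 = 80640.
Probability = 80640/3628800 = 1/45.

1/45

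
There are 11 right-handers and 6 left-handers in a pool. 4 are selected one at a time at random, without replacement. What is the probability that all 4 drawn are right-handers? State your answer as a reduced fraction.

Multiply the conditional probabilities at each draw: 11/17 · 10/16 · 9/15 · 8/14 = 7920/57120 = 33/238.

33/238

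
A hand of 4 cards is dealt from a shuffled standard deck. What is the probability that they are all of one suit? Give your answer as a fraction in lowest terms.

44/4165

There are C(52,4) = 270725 possible 4-card hands.
Hands of one suit: 4 suits × C(13,4) = 4·715 = 2860.
Probability = 2860/270725 = 44/4165.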